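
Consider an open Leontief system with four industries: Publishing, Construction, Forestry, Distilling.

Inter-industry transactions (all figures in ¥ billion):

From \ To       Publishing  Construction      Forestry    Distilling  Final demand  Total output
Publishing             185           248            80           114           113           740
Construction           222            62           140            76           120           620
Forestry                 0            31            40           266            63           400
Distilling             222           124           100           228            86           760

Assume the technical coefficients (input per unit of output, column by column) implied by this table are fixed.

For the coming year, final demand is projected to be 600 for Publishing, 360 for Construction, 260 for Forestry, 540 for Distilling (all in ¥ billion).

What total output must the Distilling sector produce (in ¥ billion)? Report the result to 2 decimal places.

x_4 = 3713.08

Technical coefficients a_ij = z_ij / X_j:
  a_11 = 185/740 = 0.25, a_21 = 222/740 = 0.30, a_31 = 0/740 = 0.00, a_41 = 222/740 = 0.30
  a_12 = 248/620 = 0.40, a_22 = 62/620 = 0.10, a_32 = 31/620 = 0.05, a_42 = 124/620 = 0.20
  a_13 = 80/400 = 0.20, a_23 = 140/400 = 0.35, a_33 = 40/400 = 0.10, a_43 = 100/400 = 0.25
  a_14 = 114/760 = 0.15, a_24 = 76/760 = 0.10, a_34 = 266/760 = 0.35, a_44 = 228/760 = 0.30
I − A =
  [   0.75    -0.40    -0.20    -0.15]
  [  -0.30     0.90    -0.35    -0.10]
  [   0.00    -0.05     0.90    -0.35]
  [  -0.30    -0.20    -0.25     0.70]
Compute the cofactors C_ij = (−1)^(i+j)·(3×3 minor ij) of I−A; the adjugate is their transpose:
adj(I−A) = Cᵀ =
  [ 0.432250   0.266875   0.274250   0.267875]
  [ 0.226500   0.345375   0.246000   0.220875]
  [ 0.127500   0.118500   0.312000   0.200250]
  [ 0.295500   0.255375   0.299250   0.483375]
det(I−A) = Σ_j (I−A)_1j·C_1j = (0.75)(0.432250) + (-0.40)(0.226500) + (-0.20)(0.127500) + (-0.15)(0.295500) = 0.1637625
(I − A)⁻¹ = adj(I−A) / det(I−A) ≈
  [   2.6395     1.6296     1.6747     1.6358]
  [   1.3831     2.1090     1.5022     1.3488]
  [   0.7786     0.7236     1.9052     1.2228]
  [   1.8044     1.5594     1.8273     2.9517]
x = (I − A)⁻¹ d = adj(I−A)·d / det(I−A), with det(I−A) = 0.1637625:
  x_1 = (0.432250·600 + 0.266875·360 + 0.274250·260 + 0.267875·540) / 0.1637625 = 571.3825 / 0.1637625 ≈ 3489.09
  x_2 = (0.226500·600 + 0.345375·360 + 0.246000·260 + 0.220875·540) / 0.1637625 = 443.4675 / 0.1637625 ≈ 2707.99
  x_3 = (0.127500·600 + 0.118500·360 + 0.312000·260 + 0.200250·540) / 0.1637625 = 308.415 / 0.1637625 ≈ 1883.31
  x_4 = (0.295500·600 + 0.255375·360 + 0.299250·260 + 0.483375·540) / 0.1637625 = 608.0625 / 0.1637625 ≈ 3713.08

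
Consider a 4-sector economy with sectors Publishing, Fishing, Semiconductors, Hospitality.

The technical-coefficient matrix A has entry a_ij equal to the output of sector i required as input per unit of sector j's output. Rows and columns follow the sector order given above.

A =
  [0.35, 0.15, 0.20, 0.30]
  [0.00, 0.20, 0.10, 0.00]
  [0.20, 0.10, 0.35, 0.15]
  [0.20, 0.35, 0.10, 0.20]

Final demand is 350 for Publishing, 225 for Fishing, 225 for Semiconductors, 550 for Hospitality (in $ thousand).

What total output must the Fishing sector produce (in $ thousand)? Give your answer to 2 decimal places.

I − A =
  [   0.65    -0.15    -0.20    -0.30]
  [   0.00     0.80    -0.10     0.00]
  [  -0.20    -0.10     0.65    -0.15]
  [  -0.20    -0.35    -0.10     0.80]
Compute the cofactors C_ij = (−1)^(i+j)·(3×3 minor ij) of I−A; the adjugate is their transpose:
adj(I−A) = Cᵀ =
  [ 0.390750   0.173500   0.174500   0.179250]
  [ 0.019000   0.245250   0.046000   0.015750]
  [ 0.152000   0.129625   0.368000   0.126000]
  [ 0.125000   0.166875   0.109750   0.296500]
det(I−A) = Σ_j (I−A)_1j·C_1j = (0.65)(0.390750) + (-0.15)(0.019000) + (-0.20)(0.152000) + (-0.30)(0.125000) = 0.1832375
(I − A)⁻¹ = adj(I−A) / det(I−A) ≈
  [   2.1325     0.9469     0.9523     0.9782]
  [   0.1037     1.3384     0.2510     0.0860]
  [   0.8295     0.7074     2.0083     0.6876]
  [   0.6822     0.9107     0.5989     1.6181]
x = (I − A)⁻¹ d = adj(I−A)·d / det(I−A), with det(I−A) = 0.1832375:
  x_1 = (0.390750·350 + 0.173500·225 + 0.174500·225 + 0.179250·550) / 0.1832375 = 313.65 / 0.1832375 ≈ 1711.71
  x_2 = (0.019000·350 + 0.245250·225 + 0.046000·225 + 0.015750·550) / 0.1832375 = 80.84375 / 0.1832375 ≈ 441.20
  x_3 = (0.152000·350 + 0.129625·225 + 0.368000·225 + 0.126000·550) / 0.1832375 = 234.465625 / 0.1832375 ≈ 1279.57
  x_4 = (0.125000·350 + 0.166875·225 + 0.109750·225 + 0.296500·550) / 0.1832375 = 269.065625 / 0.1832375 ≈ 1468.40

x_2 = 441.20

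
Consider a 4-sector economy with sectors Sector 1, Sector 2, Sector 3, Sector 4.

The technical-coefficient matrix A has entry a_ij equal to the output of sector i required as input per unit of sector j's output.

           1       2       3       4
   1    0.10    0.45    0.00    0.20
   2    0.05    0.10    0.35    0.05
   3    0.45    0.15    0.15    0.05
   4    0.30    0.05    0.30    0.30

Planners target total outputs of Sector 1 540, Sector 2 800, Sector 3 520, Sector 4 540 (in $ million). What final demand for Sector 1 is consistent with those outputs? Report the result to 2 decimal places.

d_1 = 18.00

I − A =
  [   0.90    -0.45     0.00    -0.20]
  [  -0.05     0.90    -0.35    -0.05]
  [  -0.45    -0.15     0.85    -0.05]
  [  -0.30    -0.05    -0.30     0.70]
d = (I − A) x:
  d_1 = (+0.90)·540 + (-0.45)·800 + (+0.00)·520 + (-0.20)·540 = 18.00
  d_2 = (-0.05)·540 + (+0.90)·800 + (-0.35)·520 + (-0.05)·540 = 484.00
  d_3 = (-0.45)·540 + (-0.15)·800 + (+0.85)·520 + (-0.05)·540 = 52.00
  d_4 = (-0.30)·540 + (-0.05)·800 + (-0.30)·520 + (+0.70)·540 = 20.00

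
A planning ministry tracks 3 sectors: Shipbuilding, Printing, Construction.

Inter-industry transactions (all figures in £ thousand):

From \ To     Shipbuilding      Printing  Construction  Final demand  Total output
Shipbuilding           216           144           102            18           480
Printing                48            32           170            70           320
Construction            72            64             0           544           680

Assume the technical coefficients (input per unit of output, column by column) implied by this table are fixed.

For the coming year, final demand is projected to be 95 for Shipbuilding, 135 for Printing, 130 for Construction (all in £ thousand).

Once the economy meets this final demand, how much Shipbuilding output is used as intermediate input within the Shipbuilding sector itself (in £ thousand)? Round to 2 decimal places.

Technical coefficients a_ij = z_ij / X_j:
  a_11 = 216/480 = 0.45, a_21 = 48/480 = 0.10, a_31 = 72/480 = 0.15
  a_12 = 144/320 = 0.45, a_22 = 32/320 = 0.10, a_32 = 64/320 = 0.20
  a_13 = 102/680 = 0.15, a_23 = 170/680 = 0.25, a_33 = 0/680 = 0.00
I − A =
  [   0.55    -0.45    -0.15]
  [  -0.10     0.90    -0.25]
  [  -0.15    -0.20     1.00]
Cofactors of I−A, C_ij = (−1)^(i+j)·(minor ij) (rows/columns in the sector order above):
  C_11 = (0.90)(1.00) − (-0.25)(-0.20) = 0.8500
  C_12 = −[(-0.10)(1.00) − (-0.25)(-0.15)] = 0.1375
  C_13 = (-0.10)(-0.20) − (0.90)(-0.15) = 0.1550
  C_21 = −[(-0.45)(1.00) − (-0.15)(-0.20)] = 0.4800
  C_22 = (0.55)(1.00) − (-0.15)(-0.15) = 0.5275
  C_23 = −[(0.55)(-0.20) − (-0.45)(-0.15)] = 0.1775
  C_31 = (-0.45)(-0.25) − (-0.15)(0.90) = 0.2475
  C_32 = −[(0.55)(-0.25) − (-0.15)(-0.10)] = 0.1525
  C_33 = (0.55)(0.90) − (-0.45)(-0.10) = 0.4500
det(I−A) = Σ_j (I−A)_1j·C_1j = (0.55)(0.8500) + (-0.45)(0.1375) + (-0.15)(0.1550) = 0.382375
adj(I−A) = Cᵀ =
  [ 0.8500   0.4800   0.2475]
  [ 0.1375   0.5275   0.1525]
  [ 0.1550   0.1775   0.4500]
(I − A)⁻¹ = adj(I−A) / det(I−A) ≈
  [   2.2229     1.2553     0.6473]
  [   0.3596     1.3795     0.3988]
  [   0.4054     0.4642     1.1769]
First solve x = (I − A)⁻¹ d = adj(I−A)·d / det(I−A); in particular x_1 = (0.8500·95 + 0.4800·135 + 0.2475·130) / 0.382375 = 177.725 / 0.382375 ≈ 464.7924.
Intermediate flow from 1 to 1: z_11 = a_11 · x_1 = 0.45 × 177.725 / 0.382375 = 79.97625 / 0.382375 ≈ 209.16.

z_11 = 209.16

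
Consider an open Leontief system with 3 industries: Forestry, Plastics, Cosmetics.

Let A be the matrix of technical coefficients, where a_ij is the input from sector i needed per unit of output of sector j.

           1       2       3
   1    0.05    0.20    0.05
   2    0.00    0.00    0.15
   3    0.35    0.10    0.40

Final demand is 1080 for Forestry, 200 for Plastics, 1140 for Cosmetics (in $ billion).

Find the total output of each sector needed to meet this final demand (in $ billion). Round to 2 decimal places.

x_1 = 1417.34, x_2 = 624.63, x_3 = 2830.89

I − A =
  [   0.95    -0.20    -0.05]
  [   0.00     1.00    -0.15]
  [  -0.35    -0.10     0.60]
Cofactors of I−A, C_ij = (−1)^(i+j)·(minor ij) (rows/columns in the sector order above):
  C_11 = (1.00)(0.60) − (-0.15)(-0.10) = 0.5850
  C_12 = −[(0.00)(0.60) − (-0.15)(-0.35)] = 0.0525
  C_13 = (0.00)(-0.10) − (1.00)(-0.35) = 0.3500
  C_21 = −[(-0.20)(0.60) − (-0.05)(-0.10)] = 0.1250
  C_22 = (0.95)(0.60) − (-0.05)(-0.35) = 0.5525
  C_23 = −[(0.95)(-0.10) − (-0.20)(-0.35)] = 0.1650
  C_31 = (-0.20)(-0.15) − (-0.05)(1.00) = 0.0800
  C_32 = −[(0.95)(-0.15) − (-0.05)(0.00)] = 0.1425
  C_33 = (0.95)(1.00) − (-0.20)(0.00) = 0.9500
det(I−A) = Σ_j (I−A)_1j·C_1j = (0.95)(0.5850) + (-0.20)(0.0525) + (-0.05)(0.3500) = 0.52775
adj(I−A) = Cᵀ =
  [ 0.5850   0.1250   0.0800]
  [ 0.0525   0.5525   0.1425]
  [ 0.3500   0.1650   0.9500]
(I − A)⁻¹ = adj(I−A) / det(I−A) ≈
  [   1.1085     0.2369     0.1516]
  [   0.0995     1.0469     0.2700]
  [   0.6632     0.3126     1.8001]
x = (I − A)⁻¹ d = adj(I−A)·d / det(I−A), with det(I−A) = 0.52775:
  x_1 = (0.5850·1080 + 0.1250·200 + 0.0800·1140) / 0.52775 = 748.00 / 0.52775 ≈ 1417.34
  x_2 = (0.0525·1080 + 0.5525·200 + 0.1425·1140) / 0.52775 = 329.65 / 0.52775 ≈ 624.63
  x_3 = (0.3500·1080 + 0.1650·200 + 0.9500·1140) / 0.52775 = 1494.00 / 0.52775 ≈ 2830.89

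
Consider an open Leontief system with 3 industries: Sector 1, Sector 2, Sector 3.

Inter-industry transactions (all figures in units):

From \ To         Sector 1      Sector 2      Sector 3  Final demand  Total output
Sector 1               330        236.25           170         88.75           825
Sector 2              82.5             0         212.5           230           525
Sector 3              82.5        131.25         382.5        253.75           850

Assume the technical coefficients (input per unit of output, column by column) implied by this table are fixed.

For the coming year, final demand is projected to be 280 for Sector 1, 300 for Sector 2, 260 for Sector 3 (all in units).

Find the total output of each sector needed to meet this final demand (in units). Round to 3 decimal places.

Technical coefficients a_ij = z_ij / X_j:
  a_11 = 330/825 = 0.40, a_21 = 82.5/825 = 0.10, a_31 = 82.5/825 = 0.10
  a_12 = 236.25/525 = 0.45, a_22 = 0/525 = 0.00, a_32 = 131.25/525 = 0.25
  a_13 = 170/850 = 0.20, a_23 = 212.5/850 = 0.25, a_33 = 382.5/850 = 0.45
I − A =
  [   0.60    -0.45    -0.20]
  [  -0.10     1.00    -0.25]
  [  -0.10    -0.25     0.55]
Cofactors of I−A, C_ij = (−1)^(i+j)·(minor ij) (rows/columns in the sector order above):
  C_11 = (1.00)(0.55) − (-0.25)(-0.25) = 0.4875
  C_12 = −[(-0.10)(0.55) − (-0.25)(-0.10)] = 0.0800
  C_13 = (-0.10)(-0.25) − (1.00)(-0.10) = 0.1250
  C_21 = −[(-0.45)(0.55) − (-0.20)(-0.25)] = 0.2975
  C_22 = (0.60)(0.55) − (-0.20)(-0.10) = 0.3100
  C_23 = −[(0.60)(-0.25) − (-0.45)(-0.10)] = 0.1950
  C_31 = (-0.45)(-0.25) − (-0.20)(1.00) = 0.3125
  C_32 = −[(0.60)(-0.25) − (-0.20)(-0.10)] = 0.1700
  C_33 = (0.60)(1.00) − (-0.45)(-0.10) = 0.5550
det(I−A) = Σ_j (I−A)_1j·C_1j = (0.60)(0.4875) + (-0.45)(0.0800) + (-0.20)(0.1250) = 0.2315
adj(I−A) = Cᵀ =
  [ 0.4875   0.2975   0.3125]
  [ 0.0800   0.3100   0.1700]
  [ 0.1250   0.1950   0.5550]
(I − A)⁻¹ = adj(I−A) / det(I−A) ≈
  [   2.1058     1.2851     1.3499]
  [   0.3456     1.3391     0.7343]
  [   0.5400     0.8423     2.3974]
x = (I − A)⁻¹ d = adj(I−A)·d / det(I−A), with det(I−A) = 0.2315:
  x_1 = (0.4875·280 + 0.2975·300 + 0.3125·260) / 0.2315 = 307.00 / 0.2315 ≈ 1326.134
  x_2 = (0.0800·280 + 0.3100·300 + 0.1700·260) / 0.2315 = 159.60 / 0.2315 ≈ 689.417
  x_3 = (0.1250·280 + 0.1950·300 + 0.5550·260) / 0.2315 = 237.80 / 0.2315 ≈ 1027.214

x_1 = 1326.134, x_2 = 689.417, x_3 = 1027.214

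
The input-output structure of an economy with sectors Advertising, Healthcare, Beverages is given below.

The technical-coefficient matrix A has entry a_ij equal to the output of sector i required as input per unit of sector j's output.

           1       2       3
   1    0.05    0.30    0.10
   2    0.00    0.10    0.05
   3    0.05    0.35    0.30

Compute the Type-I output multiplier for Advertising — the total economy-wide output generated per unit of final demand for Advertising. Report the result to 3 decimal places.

m_1 = 1.145

I − A =
  [   0.95    -0.30    -0.10]
  [   0.00     0.90    -0.05]
  [  -0.05    -0.35     0.70]
Cofactors of I−A, C_ij = (−1)^(i+j)·(minor ij) (rows/columns in the sector order above):
  C_11 = (0.90)(0.70) − (-0.05)(-0.35) = 0.6125
  C_12 = −[(0.00)(0.70) − (-0.05)(-0.05)] = 0.0025
  C_13 = (0.00)(-0.35) − (0.90)(-0.05) = 0.0450
  C_21 = −[(-0.30)(0.70) − (-0.10)(-0.35)] = 0.2450
  C_22 = (0.95)(0.70) − (-0.10)(-0.05) = 0.6600
  C_23 = −[(0.95)(-0.35) − (-0.30)(-0.05)] = 0.3475
  C_31 = (-0.30)(-0.05) − (-0.10)(0.90) = 0.1050
  C_32 = −[(0.95)(-0.05) − (-0.10)(0.00)] = 0.0475
  C_33 = (0.95)(0.90) − (-0.30)(0.00) = 0.8550
det(I−A) = Σ_j (I−A)_1j·C_1j = (0.95)(0.6125) + (-0.30)(0.0025) + (-0.10)(0.0450) = 0.576625
adj(I−A) = Cᵀ =
  [ 0.6125   0.2450   0.1050]
  [ 0.0025   0.6600   0.0475]
  [ 0.0450   0.3475   0.8550]
(I − A)⁻¹ = adj(I−A) / det(I−A) ≈
  [   1.0622     0.4249     0.1821]
  [   0.0043     1.1446     0.0824]
  [   0.0780     0.6026     1.4828]
The output multiplier for sector j is the column-j sum of the Leontief inverse (I − A)⁻¹ = adj(I−A) / det(I−A).
Column 1 of adj(I−A): (0.6125, 0.0025, 0.0450); det(I−A) = 0.576625.
m_1 = (0.6125 + 0.0025 + 0.0450) / 0.576625 = 0.66 / 0.576625 ≈ 1.145.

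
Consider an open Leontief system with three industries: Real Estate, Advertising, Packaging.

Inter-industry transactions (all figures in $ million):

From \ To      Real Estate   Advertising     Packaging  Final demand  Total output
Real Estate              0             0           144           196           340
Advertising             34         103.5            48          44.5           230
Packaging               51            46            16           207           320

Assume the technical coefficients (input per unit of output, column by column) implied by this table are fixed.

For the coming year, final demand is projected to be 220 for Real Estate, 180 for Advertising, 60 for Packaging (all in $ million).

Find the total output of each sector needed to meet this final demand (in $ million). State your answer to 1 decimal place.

Technical coefficients a_ij = z_ij / X_j:
  a_RR = 0/340 = 0.00, a_AR = 34/340 = 0.10, a_PR = 51/340 = 0.15
  a_RA = 0/230 = 0.00, a_AA = 103.5/230 = 0.45, a_PA = 46/230 = 0.20
  a_RP = 144/320 = 0.45, a_AP = 48/320 = 0.15, a_PP = 16/320 = 0.05
I − A =
  [   1.00     0.00    -0.45]
  [  -0.10     0.55    -0.15]
  [  -0.15    -0.20     0.95]
Cofactors of I−A, C_ij = (−1)^(i+j)·(minor ij) (rows/columns in the sector order above):
  C_11 = (0.55)(0.95) − (-0.15)(-0.20) = 0.4925
  C_12 = −[(-0.10)(0.95) − (-0.15)(-0.15)] = 0.1175
  C_13 = (-0.10)(-0.20) − (0.55)(-0.15) = 0.1025
  C_21 = −[(0.00)(0.95) − (-0.45)(-0.20)] = 0.0900
  C_22 = (1.00)(0.95) − (-0.45)(-0.15) = 0.8825
  C_23 = −[(1.00)(-0.20) − (0.00)(-0.15)] = 0.2000
  C_31 = (0.00)(-0.15) − (-0.45)(0.55) = 0.2475
  C_32 = −[(1.00)(-0.15) − (-0.45)(-0.10)] = 0.1950
  C_33 = (1.00)(0.55) − (0.00)(-0.10) = 0.5500
det(I−A) = Σ_j (I−A)_1j·C_1j = (1.00)(0.4925) + (0.00)(0.1175) + (-0.45)(0.1025) = 0.446375
adj(I−A) = Cᵀ =
  [ 0.4925   0.0900   0.2475]
  [ 0.1175   0.8825   0.1950]
  [ 0.1025   0.2000   0.5500]
(I − A)⁻¹ = adj(I−A) / det(I−A) ≈
  [   1.1033     0.2016     0.5545]
  [   0.2632     1.9770     0.4369]
  [   0.2296     0.4481     1.2321]
x = (I − A)⁻¹ d = adj(I−A)·d / det(I−A), with det(I−A) = 0.446375:
  x_R = (0.4925·220 + 0.0900·180 + 0.2475·60) / 0.446375 = 139.40 / 0.446375 ≈ 312.3
  x_A = (0.1175·220 + 0.8825·180 + 0.1950·60) / 0.446375 = 196.40 / 0.446375 ≈ 440.0
  x_P = (0.1025·220 + 0.2000·180 + 0.5500·60) / 0.446375 = 91.55 / 0.446375 ≈ 205.1

x_R = 312.3, x_A = 440.0, x_P = 205.1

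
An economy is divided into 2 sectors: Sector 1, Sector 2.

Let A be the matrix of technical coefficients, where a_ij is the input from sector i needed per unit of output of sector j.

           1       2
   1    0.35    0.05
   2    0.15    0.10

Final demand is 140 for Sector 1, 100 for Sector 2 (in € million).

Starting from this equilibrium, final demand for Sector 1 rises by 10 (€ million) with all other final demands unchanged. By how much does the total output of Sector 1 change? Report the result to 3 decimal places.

Δx_1 = 15.584

I − A =
  [   0.65    -0.05]
  [  -0.15     0.90]
det(I−A) = (0.65)(0.90) − (-0.05)(-0.15) = 0.5775
adj(I−A) = [[0.90, 0.05], [0.15, 0.65]]
(I − A)⁻¹ = adj(I−A) / det(I−A) ≈
  [   1.5584     0.0866]
  [   0.2597     1.1255]
Δx = (I − A)⁻¹ Δd with Δd having +10 in the Sector 1 component and 0 elsewhere.
So Δx_1 = L_11 · (+10), where L_11 = adj(I−A)_11 / det(I−A) = 0.90 / 0.5775.
Δx_1 = 0.90 × (+10) / 0.5775 = 9.00 / 0.5775 ≈ 15.584.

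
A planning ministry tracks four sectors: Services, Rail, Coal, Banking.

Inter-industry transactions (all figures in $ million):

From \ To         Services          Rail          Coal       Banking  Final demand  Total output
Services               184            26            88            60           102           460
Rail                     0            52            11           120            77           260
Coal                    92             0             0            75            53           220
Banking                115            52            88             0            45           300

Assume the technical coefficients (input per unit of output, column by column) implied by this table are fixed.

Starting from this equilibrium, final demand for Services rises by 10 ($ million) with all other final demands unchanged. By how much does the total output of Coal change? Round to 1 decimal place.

Δx_C = 8.2

Technical coefficients a_ij = z_ij / X_j:
  a_SS = 184/460 = 0.40, a_RS = 0/460 = 0.00, a_CS = 92/460 = 0.20, a_BS = 115/460 = 0.25
  a_SR = 26/260 = 0.10, a_RR = 52/260 = 0.20, a_CR = 0/260 = 0.00, a_BR = 52/260 = 0.20
  a_SC = 88/220 = 0.40, a_RC = 11/220 = 0.05, a_CC = 0/220 = 0.00, a_BC = 88/220 = 0.40
  a_SB = 60/300 = 0.20, a_RB = 120/300 = 0.40, a_CB = 75/300 = 0.25, a_BB = 0/300 = 0.00
I − A =
  [   0.60    -0.10    -0.40    -0.20]
  [   0.00     0.80    -0.05    -0.40]
  [  -0.20     0.00     1.00    -0.25]
  [  -0.25    -0.20    -0.40     1.00]
Compute the cofactors C_ij = (−1)^(i+j)·(3×3 minor ij) of I−A; the adjugate is their transpose:
adj(I−A) = Cᵀ =
  [ 0.637500   0.150000   0.375000   0.281250]
  [ 0.145125   0.369000   0.163500   0.217500]
  [ 0.194000   0.064250   0.382000   0.160000]
  [ 0.266000   0.137000   0.279250   0.415000]
det(I−A) = Σ_j (I−A)_1j·C_1j = (0.60)(0.637500) + (-0.10)(0.145125) + (-0.40)(0.194000) + (-0.20)(0.266000) = 0.2371875
(I − A)⁻¹ = adj(I−A) / det(I−A) ≈
  [   2.6877     0.6324     1.5810     1.1858]
  [   0.6119     1.5557     0.6893     0.9170]
  [   0.8179     0.2709     1.6105     0.6746]
  [   1.1215     0.5776     1.1773     1.7497]
Δx = (I − A)⁻¹ Δd with Δd having +10 in the Services component and 0 elsewhere.
So Δx_C = L_CS · (+10), where L_CS = adj(I−A)_CS / det(I−A) = 0.194000 / 0.2371875.
Δx_C = 0.194000 × (+10) / 0.2371875 = 1.94 / 0.2371875 ≈ 8.2.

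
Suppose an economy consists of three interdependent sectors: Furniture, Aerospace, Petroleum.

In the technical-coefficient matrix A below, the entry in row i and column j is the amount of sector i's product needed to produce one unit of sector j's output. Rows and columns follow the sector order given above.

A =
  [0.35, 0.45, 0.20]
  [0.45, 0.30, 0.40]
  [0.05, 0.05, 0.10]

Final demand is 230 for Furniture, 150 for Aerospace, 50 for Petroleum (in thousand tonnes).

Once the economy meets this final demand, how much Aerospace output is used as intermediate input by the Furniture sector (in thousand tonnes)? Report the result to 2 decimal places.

I − A =
  [   0.65    -0.45    -0.20]
  [  -0.45     0.70    -0.40]
  [  -0.05    -0.05     0.90]
Cofactors of I−A, C_ij = (−1)^(i+j)·(minor ij) (rows/columns in the sector order above):
  C_11 = (0.70)(0.90) − (-0.40)(-0.05) = 0.6100
  C_12 = −[(-0.45)(0.90) − (-0.40)(-0.05)] = 0.4250
  C_13 = (-0.45)(-0.05) − (0.70)(-0.05) = 0.0575
  C_21 = −[(-0.45)(0.90) − (-0.20)(-0.05)] = 0.4150
  C_22 = (0.65)(0.90) − (-0.20)(-0.05) = 0.5750
  C_23 = −[(0.65)(-0.05) − (-0.45)(-0.05)] = 0.0550
  C_31 = (-0.45)(-0.40) − (-0.20)(0.70) = 0.3200
  C_32 = −[(0.65)(-0.40) − (-0.20)(-0.45)] = 0.3500
  C_33 = (0.65)(0.70) − (-0.45)(-0.45) = 0.2525
det(I−A) = Σ_j (I−A)_1j·C_1j = (0.65)(0.6100) + (-0.45)(0.4250) + (-0.20)(0.0575) = 0.19375
adj(I−A) = Cᵀ =
  [ 0.6100   0.4150   0.3200]
  [ 0.4250   0.5750   0.3500]
  [ 0.0575   0.0550   0.2525]
(I − A)⁻¹ = adj(I−A) / det(I−A) ≈
  [   3.1484     2.1419     1.6516]
  [   2.1935     2.9677     1.8065]
  [   0.2968     0.2839     1.3032]
First solve x = (I − A)⁻¹ d = adj(I−A)·d / det(I−A); in particular x_F = (0.6100·230 + 0.4150·150 + 0.3200·50) / 0.19375 = 218.55 / 0.19375 = 1128.0000.
Intermediate flow from A to F: z_AF = a_AF · x_F = 0.45 × 218.55 / 0.19375 = 98.3475 / 0.19375 = 507.60.

z_AF = 507.60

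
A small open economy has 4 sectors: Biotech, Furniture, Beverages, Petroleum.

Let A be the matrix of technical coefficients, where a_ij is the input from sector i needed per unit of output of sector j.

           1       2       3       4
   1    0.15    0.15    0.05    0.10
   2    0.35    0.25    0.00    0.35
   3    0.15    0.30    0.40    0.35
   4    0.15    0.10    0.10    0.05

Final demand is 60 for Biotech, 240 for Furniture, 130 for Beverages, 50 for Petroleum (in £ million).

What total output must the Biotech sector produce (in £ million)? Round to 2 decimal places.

I − A =
  [   0.85    -0.15    -0.05    -0.10]
  [  -0.35     0.75     0.00    -0.35]
  [  -0.15    -0.30     0.60    -0.35]
  [  -0.15    -0.10    -0.10     0.95]
Compute the cofactors C_ij = (−1)^(i+j)·(3×3 minor ij) of I−A; the adjugate is their transpose:
adj(I−A) = Cᵀ =
  [ 0.369750   0.105250   0.046625   0.094875]
  [ 0.224000   0.434500   0.052500   0.203000]
  [ 0.268750   0.298250   0.503375   0.323625]
  [ 0.110250   0.093750   0.065875   0.340125]
det(I−A) = Σ_j (I−A)_1j·C_1j = (0.85)(0.369750) + (-0.15)(0.224000) + (-0.05)(0.268750) + (-0.10)(0.110250) = 0.256225
(I − A)⁻¹ = adj(I−A) / det(I−A) ≈
  [   1.4431     0.4108     0.1820     0.3703]
  [   0.8742     1.6958     0.2049     0.7923]
  [   1.0489     1.1640     1.9646     1.2631]
  [   0.4303     0.3659     0.2571     1.3274]
x = (I − A)⁻¹ d = adj(I−A)·d / det(I−A), with det(I−A) = 0.256225:
  x_1 = (0.369750·60 + 0.105250·240 + 0.046625·130 + 0.094875·50) / 0.256225 = 58.25 / 0.256225 ≈ 227.34
  x_2 = (0.224000·60 + 0.434500·240 + 0.052500·130 + 0.203000·50) / 0.256225 = 134.695 / 0.256225 ≈ 525.69
  x_3 = (0.268750·60 + 0.298250·240 + 0.503375·130 + 0.323625·50) / 0.256225 = 169.325 / 0.256225 ≈ 660.84
  x_4 = (0.110250·60 + 0.093750·240 + 0.065875·130 + 0.340125·50) / 0.256225 = 54.685 / 0.256225 ≈ 213.43

x_1 = 227.34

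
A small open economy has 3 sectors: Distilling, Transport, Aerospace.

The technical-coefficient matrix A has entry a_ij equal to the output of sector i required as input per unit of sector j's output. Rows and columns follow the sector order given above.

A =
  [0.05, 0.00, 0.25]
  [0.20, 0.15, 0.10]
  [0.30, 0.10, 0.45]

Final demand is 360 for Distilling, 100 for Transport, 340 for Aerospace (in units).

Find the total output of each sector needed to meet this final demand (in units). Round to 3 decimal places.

I − A =
  [   0.95     0.00    -0.25]
  [  -0.20     0.85    -0.10]
  [  -0.30    -0.10     0.55]
Cofactors of I−A, C_ij = (−1)^(i+j)·(minor ij) (rows/columns in the sector order above):
  C_11 = (0.85)(0.55) − (-0.10)(-0.10) = 0.4575
  C_12 = −[(-0.20)(0.55) − (-0.10)(-0.30)] = 0.1400
  C_13 = (-0.20)(-0.10) − (0.85)(-0.30) = 0.2750
  C_21 = −[(0.00)(0.55) − (-0.25)(-0.10)] = 0.0250
  C_22 = (0.95)(0.55) − (-0.25)(-0.30) = 0.4475
  C_23 = −[(0.95)(-0.10) − (0.00)(-0.30)] = 0.0950
  C_31 = (0.00)(-0.10) − (-0.25)(0.85) = 0.2125
  C_32 = −[(0.95)(-0.10) − (-0.25)(-0.20)] = 0.1450
  C_33 = (0.95)(0.85) − (0.00)(-0.20) = 0.8075
det(I−A) = Σ_j (I−A)_1j·C_1j = (0.95)(0.4575) + (0.00)(0.1400) + (-0.25)(0.2750) = 0.365875
adj(I−A) = Cᵀ =
  [ 0.4575   0.0250   0.2125]
  [ 0.1400   0.4475   0.1450]
  [ 0.2750   0.0950   0.8075]
(I − A)⁻¹ = adj(I−A) / det(I−A) ≈
  [   1.2504     0.0683     0.5808]
  [   0.3826     1.2231     0.3963]
  [   0.7516     0.2597     2.2070]
x = (I − A)⁻¹ d = adj(I−A)·d / det(I−A), with det(I−A) = 0.365875:
  x_D = (0.4575·360 + 0.0250·100 + 0.2125·340) / 0.365875 = 239.45 / 0.365875 ≈ 654.458
  x_T = (0.1400·360 + 0.4475·100 + 0.1450·340) / 0.365875 = 144.45 / 0.365875 ≈ 394.807
  x_A = (0.2750·360 + 0.0950·100 + 0.8075·340) / 0.365875 = 383.05 / 0.365875 ≈ 1046.942

x_D = 654.458, x_T = 394.807, x_A = 1046.942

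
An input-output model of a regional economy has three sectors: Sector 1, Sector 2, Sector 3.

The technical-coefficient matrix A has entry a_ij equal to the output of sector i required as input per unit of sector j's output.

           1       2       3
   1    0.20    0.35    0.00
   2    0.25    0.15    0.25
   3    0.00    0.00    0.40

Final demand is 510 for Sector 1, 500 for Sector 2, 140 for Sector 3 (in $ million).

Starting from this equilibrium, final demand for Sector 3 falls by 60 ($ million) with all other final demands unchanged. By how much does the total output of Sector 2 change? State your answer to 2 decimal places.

Δx_2 = -33.76

I − A =
  [   0.80    -0.35     0.00]
  [  -0.25     0.85    -0.25]
  [   0.00     0.00     0.60]
Cofactors of I−A, C_ij = (−1)^(i+j)·(minor ij) (rows/columns in the sector order above):
  C_11 = (0.85)(0.60) − (-0.25)(0.00) = 0.5100
  C_12 = −[(-0.25)(0.60) − (-0.25)(0.00)] = 0.1500
  C_13 = (-0.25)(0.00) − (0.85)(0.00) = 0.0000
  C_21 = −[(-0.35)(0.60) − (0.00)(0.00)] = 0.2100
  C_22 = (0.80)(0.60) − (0.00)(0.00) = 0.4800
  C_23 = −[(0.80)(0.00) − (-0.35)(0.00)] = 0.0000
  C_31 = (-0.35)(-0.25) − (0.00)(0.85) = 0.0875
  C_32 = −[(0.80)(-0.25) − (0.00)(-0.25)] = 0.2000
  C_33 = (0.80)(0.85) − (-0.35)(-0.25) = 0.5925
det(I−A) = Σ_j (I−A)_1j·C_1j = (0.80)(0.5100) + (-0.35)(0.1500) + (0.00)(0.0000) = 0.3555
adj(I−A) = Cᵀ =
  [ 0.5100   0.2100   0.0875]
  [ 0.1500   0.4800   0.2000]
  [ 0.0000   0.0000   0.5925]
(I − A)⁻¹ = adj(I−A) / det(I−A) ≈
  [   1.4346     0.5907     0.2461]
  [   0.4219     1.3502     0.5626]
  [   0.0000     0.0000     1.6667]
Δx = (I − A)⁻¹ Δd with Δd having -60 in the Sector 3 component and 0 elsewhere.
So Δx_2 = L_23 · (-60), where L_23 = adj(I−A)_23 / det(I−A) = 0.2000 / 0.3555.
Δx_2 = 0.2000 × (-60) / 0.3555 = -12.00 / 0.3555 ≈ -33.76.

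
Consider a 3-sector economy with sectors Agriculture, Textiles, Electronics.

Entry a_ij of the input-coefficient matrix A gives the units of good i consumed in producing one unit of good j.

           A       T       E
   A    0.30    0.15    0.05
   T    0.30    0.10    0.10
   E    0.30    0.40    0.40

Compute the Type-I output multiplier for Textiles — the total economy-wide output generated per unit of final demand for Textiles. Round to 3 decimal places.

I − A =
  [   0.70    -0.15    -0.05]
  [  -0.30     0.90    -0.10]
  [  -0.30    -0.40     0.60]
Cofactors of I−A, C_ij = (−1)^(i+j)·(minor ij) (rows/columns in the sector order above):
  C_11 = (0.90)(0.60) − (-0.10)(-0.40) = 0.5000
  C_12 = −[(-0.30)(0.60) − (-0.10)(-0.30)] = 0.2100
  C_13 = (-0.30)(-0.40) − (0.90)(-0.30) = 0.3900
  C_21 = −[(-0.15)(0.60) − (-0.05)(-0.40)] = 0.1100
  C_22 = (0.70)(0.60) − (-0.05)(-0.30) = 0.4050
  C_23 = −[(0.70)(-0.40) − (-0.15)(-0.30)] = 0.3250
  C_31 = (-0.15)(-0.10) − (-0.05)(0.90) = 0.0600
  C_32 = −[(0.70)(-0.10) − (-0.05)(-0.30)] = 0.0850
  C_33 = (0.70)(0.90) − (-0.15)(-0.30) = 0.5850
det(I−A) = Σ_j (I−A)_1j·C_1j = (0.70)(0.5000) + (-0.15)(0.2100) + (-0.05)(0.3900) = 0.2990
adj(I−A) = Cᵀ =
  [ 0.5000   0.1100   0.0600]
  [ 0.2100   0.4050   0.0850]
  [ 0.3900   0.3250   0.5850]
(I − A)⁻¹ = adj(I−A) / det(I−A) ≈
  [   1.6722     0.3679     0.2007]
  [   0.7023     1.3545     0.2843]
  [   1.3043     1.0870     1.9565]
The output multiplier for sector j is the column-j sum of the Leontief inverse (I − A)⁻¹ = adj(I−A) / det(I−A).
Column T of adj(I−A): (0.1100, 0.4050, 0.3250); det(I−A) = 0.2990.
m_T = (0.1100 + 0.4050 + 0.3250) / 0.2990 = 0.84 / 0.2990 ≈ 2.809.

m_T = 2.809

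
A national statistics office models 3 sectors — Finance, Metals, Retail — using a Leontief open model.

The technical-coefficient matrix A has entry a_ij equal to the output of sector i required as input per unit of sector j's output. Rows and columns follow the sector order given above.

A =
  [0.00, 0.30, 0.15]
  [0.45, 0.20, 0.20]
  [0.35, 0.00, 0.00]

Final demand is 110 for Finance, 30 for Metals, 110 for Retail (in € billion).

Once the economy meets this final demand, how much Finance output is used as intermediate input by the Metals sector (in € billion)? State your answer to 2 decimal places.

I − A =
  [   1.00    -0.30    -0.15]
  [  -0.45     0.80    -0.20]
  [  -0.35     0.00     1.00]
Cofactors of I−A, C_ij = (−1)^(i+j)·(minor ij) (rows/columns in the sector order above):
  C_11 = (0.80)(1.00) − (-0.20)(0.00) = 0.8000
  C_12 = −[(-0.45)(1.00) − (-0.20)(-0.35)] = 0.5200
  C_13 = (-0.45)(0.00) − (0.80)(-0.35) = 0.2800
  C_21 = −[(-0.30)(1.00) − (-0.15)(0.00)] = 0.3000
  C_22 = (1.00)(1.00) − (-0.15)(-0.35) = 0.9475
  C_23 = −[(1.00)(0.00) − (-0.30)(-0.35)] = 0.1050
  C_31 = (-0.30)(-0.20) − (-0.15)(0.80) = 0.1800
  C_32 = −[(1.00)(-0.20) − (-0.15)(-0.45)] = 0.2675
  C_33 = (1.00)(0.80) − (-0.30)(-0.45) = 0.6650
det(I−A) = Σ_j (I−A)_1j·C_1j = (1.00)(0.8000) + (-0.30)(0.5200) + (-0.15)(0.2800) = 0.6020
adj(I−A) = Cᵀ =
  [ 0.8000   0.3000   0.1800]
  [ 0.5200   0.9475   0.2675]
  [ 0.2800   0.1050   0.6650]
(I − A)⁻¹ = adj(I−A) / det(I−A) ≈
  [   1.3289     0.4983     0.2990]
  [   0.8638     1.5739     0.4444]
  [   0.4651     0.1744     1.1047]
First solve x = (I − A)⁻¹ d = adj(I−A)·d / det(I−A); in particular x_2 = (0.5200·110 + 0.9475·30 + 0.2675·110) / 0.6020 = 115.05 / 0.6020 ≈ 191.1130.
Intermediate flow from 1 to 2: z_12 = a_12 · x_2 = 0.30 × 115.05 / 0.6020 = 34.515 / 0.6020 ≈ 57.33.

z_12 = 57.33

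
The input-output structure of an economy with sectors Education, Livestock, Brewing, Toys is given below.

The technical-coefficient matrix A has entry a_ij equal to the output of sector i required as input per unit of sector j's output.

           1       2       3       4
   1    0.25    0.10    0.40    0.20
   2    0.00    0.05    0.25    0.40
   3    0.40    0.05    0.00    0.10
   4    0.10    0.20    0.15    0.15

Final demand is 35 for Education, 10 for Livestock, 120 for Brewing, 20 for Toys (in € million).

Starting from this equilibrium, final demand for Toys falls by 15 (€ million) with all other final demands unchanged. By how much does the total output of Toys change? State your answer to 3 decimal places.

Δx_4 = -23.147

I − A =
  [   0.75    -0.10    -0.40    -0.20]
  [   0.00     0.95    -0.25    -0.40]
  [  -0.40    -0.05     1.00    -0.10]
  [  -0.10    -0.20    -0.15     0.85]
Compute the cofactors C_ij = (−1)^(i+j)·(3×3 minor ij) of I−A; the adjugate is their transpose:
adj(I−A) = Cᵀ =
  [ 0.694625   0.150000   0.356750   0.276000]
  [ 0.151500   0.454250   0.215375   0.274750]
  [ 0.302500   0.096875   0.522625   0.178250]
  [ 0.170750   0.141625   0.184875   0.541125]
det(I−A) = Σ_j (I−A)_1j·C_1j = (0.75)(0.694625) + (-0.10)(0.151500) + (-0.40)(0.302500) + (-0.20)(0.170750) = 0.35066875
(I − A)⁻¹ = adj(I−A) / det(I−A) ≈
  [   1.9809     0.4278     1.0173     0.7871]
  [   0.4320     1.2954     0.6142     0.7835]
  [   0.8626     0.2763     1.4904     0.5083]
  [   0.4869     0.4039     0.5272     1.5431]
Δx = (I − A)⁻¹ Δd with Δd having -15 in the Toys component and 0 elsewhere.
So Δx_4 = L_44 · (-15), where L_44 = adj(I−A)_44 / det(I−A) = 0.541125 / 0.35066875.
Δx_4 = 0.541125 × (-15) / 0.35066875 = -8.116875 / 0.35066875 ≈ -23.147.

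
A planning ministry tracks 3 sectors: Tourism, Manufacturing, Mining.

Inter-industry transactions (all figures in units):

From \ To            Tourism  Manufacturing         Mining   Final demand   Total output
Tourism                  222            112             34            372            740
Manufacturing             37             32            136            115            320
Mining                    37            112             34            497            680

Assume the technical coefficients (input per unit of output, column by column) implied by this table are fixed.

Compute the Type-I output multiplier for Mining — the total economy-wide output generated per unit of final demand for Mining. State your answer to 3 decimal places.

m_3 = 1.653

Technical coefficients a_ij = z_ij / X_j:
  a_11 = 222/740 = 0.30, a_21 = 37/740 = 0.05, a_31 = 37/740 = 0.05
  a_12 = 112/320 = 0.35, a_22 = 32/320 = 0.10, a_32 = 112/320 = 0.35
  a_13 = 34/680 = 0.05, a_23 = 136/680 = 0.20, a_33 = 34/680 = 0.05
I − A =
  [   0.70    -0.35    -0.05]
  [  -0.05     0.90    -0.20]
  [  -0.05    -0.35     0.95]
Cofactors of I−A, C_ij = (−1)^(i+j)·(minor ij) (rows/columns in the sector order above):
  C_11 = (0.90)(0.95) − (-0.20)(-0.35) = 0.7850
  C_12 = −[(-0.05)(0.95) − (-0.20)(-0.05)] = 0.0575
  C_13 = (-0.05)(-0.35) − (0.90)(-0.05) = 0.0625
  C_21 = −[(-0.35)(0.95) − (-0.05)(-0.35)] = 0.3500
  C_22 = (0.70)(0.95) − (-0.05)(-0.05) = 0.6625
  C_23 = −[(0.70)(-0.35) − (-0.35)(-0.05)] = 0.2625
  C_31 = (-0.35)(-0.20) − (-0.05)(0.90) = 0.1150
  C_32 = −[(0.70)(-0.20) − (-0.05)(-0.05)] = 0.1425
  C_33 = (0.70)(0.90) − (-0.35)(-0.05) = 0.6125
det(I−A) = Σ_j (I−A)_1j·C_1j = (0.70)(0.7850) + (-0.35)(0.0575) + (-0.05)(0.0625) = 0.52625
adj(I−A) = Cᵀ =
  [ 0.7850   0.3500   0.1150]
  [ 0.0575   0.6625   0.1425]
  [ 0.0625   0.2625   0.6125]
(I − A)⁻¹ = adj(I−A) / det(I−A) ≈
  [   1.4917     0.6651     0.2185]
  [   0.1093     1.2589     0.2708]
  [   0.1188     0.4988     1.1639]
The output multiplier for sector j is the column-j sum of the Leontief inverse (I − A)⁻¹ = adj(I−A) / det(I−A).
Column 3 of adj(I−A): (0.1150, 0.1425, 0.6125); det(I−A) = 0.52625.
m_3 = (0.1150 + 0.1425 + 0.6125) / 0.52625 = 0.87 / 0.52625 ≈ 1.653.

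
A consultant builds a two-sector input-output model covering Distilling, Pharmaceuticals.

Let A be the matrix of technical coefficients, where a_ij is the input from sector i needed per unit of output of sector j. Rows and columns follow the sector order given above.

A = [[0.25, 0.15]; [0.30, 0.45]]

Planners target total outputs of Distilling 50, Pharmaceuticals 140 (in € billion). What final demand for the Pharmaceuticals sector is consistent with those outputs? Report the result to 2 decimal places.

I − A =
  [   0.75    -0.15]
  [  -0.30     0.55]
d = (I − A) x:
  d_1 = (+0.75)·50 + (-0.15)·140 = 16.50
  d_2 = (-0.30)·50 + (+0.55)·140 = 62.00

d_2 = 62.00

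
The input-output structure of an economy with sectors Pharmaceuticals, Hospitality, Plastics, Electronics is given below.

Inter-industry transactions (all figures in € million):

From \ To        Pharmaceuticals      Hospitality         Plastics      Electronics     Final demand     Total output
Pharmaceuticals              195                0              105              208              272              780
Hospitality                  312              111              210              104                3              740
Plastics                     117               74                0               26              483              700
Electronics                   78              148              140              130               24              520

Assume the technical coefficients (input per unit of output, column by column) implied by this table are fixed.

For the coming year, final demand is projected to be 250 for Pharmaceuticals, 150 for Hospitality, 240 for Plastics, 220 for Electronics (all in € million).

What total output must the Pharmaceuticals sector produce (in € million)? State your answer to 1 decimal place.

x_1 = 856.9

Technical coefficients a_ij = z_ij / X_j:
  a_11 = 195/780 = 0.25, a_21 = 312/780 = 0.40, a_31 = 117/780 = 0.15, a_41 = 78/780 = 0.10
  a_12 = 0/740 = 0.00, a_22 = 111/740 = 0.15, a_32 = 74/740 = 0.10, a_42 = 148/740 = 0.20
  a_13 = 105/700 = 0.15, a_23 = 210/700 = 0.30, a_33 = 0/700 = 0.00, a_43 = 140/700 = 0.20
  a_14 = 208/520 = 0.40, a_24 = 104/520 = 0.20, a_34 = 26/520 = 0.05, a_44 = 130/520 = 0.25
I − A =
  [   0.75     0.00    -0.15    -0.40]
  [  -0.40     0.85    -0.30    -0.20]
  [  -0.15    -0.10     1.00    -0.05]
  [  -0.10    -0.20    -0.20     0.75]
Compute the cofactors C_ij = (−1)^(i+j)·(3×3 minor ij) of I−A; the adjugate is their transpose:
adj(I−A) = Cᵀ =
  [ 0.559500   0.100750   0.181625   0.337375]
  [ 0.357250   0.485375   0.266750   0.337750]
  [ 0.129875   0.071750   0.382125   0.113875]
  [ 0.204500   0.162000   0.197250   0.589875]
det(I−A) = Σ_j (I−A)_1j·C_1j = (0.75)(0.559500) + (0.00)(0.357250) + (-0.15)(0.129875) + (-0.40)(0.204500) = 0.31834375
(I − A)⁻¹ = adj(I−A) / det(I−A) ≈
  [   1.7575     0.3165     0.5705     1.0598]
  [   1.1222     1.5247     0.8379     1.0610]
  [   0.4080     0.2254     1.2004     0.3577]
  [   0.6424     0.5089     0.6196     1.8529]
x = (I − A)⁻¹ d = adj(I−A)·d / det(I−A), with det(I−A) = 0.31834375:
  x_1 = (0.559500·250 + 0.100750·150 + 0.181625·240 + 0.337375·220) / 0.31834375 = 272.80 / 0.31834375 ≈ 856.9
  x_2 = (0.357250·250 + 0.485375·150 + 0.266750·240 + 0.337750·220) / 0.31834375 = 300.44375 / 0.31834375 ≈ 943.8
  x_3 = (0.129875·250 + 0.071750·150 + 0.382125·240 + 0.113875·220) / 0.31834375 = 159.99375 / 0.31834375 ≈ 502.6
  x_4 = (0.204500·250 + 0.162000·150 + 0.197250·240 + 0.589875·220) / 0.31834375 = 252.5375 / 0.31834375 ≈ 793.3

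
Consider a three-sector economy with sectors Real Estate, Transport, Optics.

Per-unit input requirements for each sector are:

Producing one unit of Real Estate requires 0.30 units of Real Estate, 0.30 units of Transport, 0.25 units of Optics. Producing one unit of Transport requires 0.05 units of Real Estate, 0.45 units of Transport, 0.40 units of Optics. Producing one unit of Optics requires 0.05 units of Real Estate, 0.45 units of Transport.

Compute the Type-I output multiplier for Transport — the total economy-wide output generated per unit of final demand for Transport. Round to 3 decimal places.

m_2 = 4.656

I − A =
  [   0.70    -0.05    -0.05]
  [  -0.30     0.55    -0.45]
  [  -0.25    -0.40     1.00]
Cofactors of I−A, C_ij = (−1)^(i+j)·(minor ij) (rows/columns in the sector order above):
  C_11 = (0.55)(1.00) − (-0.45)(-0.40) = 0.3700
  C_12 = −[(-0.30)(1.00) − (-0.45)(-0.25)] = 0.4125
  C_13 = (-0.30)(-0.40) − (0.55)(-0.25) = 0.2575
  C_21 = −[(-0.05)(1.00) − (-0.05)(-0.40)] = 0.0700
  C_22 = (0.70)(1.00) − (-0.05)(-0.25) = 0.6875
  C_23 = −[(0.70)(-0.40) − (-0.05)(-0.25)] = 0.2925
  C_31 = (-0.05)(-0.45) − (-0.05)(0.55) = 0.0500
  C_32 = −[(0.70)(-0.45) − (-0.05)(-0.30)] = 0.3300
  C_33 = (0.70)(0.55) − (-0.05)(-0.30) = 0.3700
det(I−A) = Σ_j (I−A)_1j·C_1j = (0.70)(0.3700) + (-0.05)(0.4125) + (-0.05)(0.2575) = 0.2255
adj(I−A) = Cᵀ =
  [ 0.3700   0.0700   0.0500]
  [ 0.4125   0.6875   0.3300]
  [ 0.2575   0.2925   0.3700]
(I − A)⁻¹ = adj(I−A) / det(I−A) ≈
  [   1.6408     0.3104     0.2217]
  [   1.8293     3.0488     1.4634]
  [   1.1419     1.2971     1.6408]
The output multiplier for sector j is the column-j sum of the Leontief inverse (I − A)⁻¹ = adj(I−A) / det(I−A).
Column 2 of adj(I−A): (0.0700, 0.6875, 0.2925); det(I−A) = 0.2255.
m_2 = (0.0700 + 0.6875 + 0.2925) / 0.2255 = 1.05 / 0.2255 ≈ 4.656.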